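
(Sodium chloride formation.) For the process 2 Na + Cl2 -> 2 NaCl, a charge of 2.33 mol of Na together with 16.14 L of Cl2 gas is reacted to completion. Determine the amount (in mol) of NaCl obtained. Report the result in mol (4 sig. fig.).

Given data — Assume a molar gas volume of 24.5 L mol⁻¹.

1.318 mol

n(Na) = 2.330 mol
n(Cl2) = 16.14 / 24.5 = 0.6588 mol
n/ν for Na = 2.330/2 = 1.165
n/ν for Cl2 = 0.6588/1 = 0.6588
Smallest n/ν is Cl2 → limiting reagent.
n(NaCl) = (2/1) × 0.6588 = 1.318 mol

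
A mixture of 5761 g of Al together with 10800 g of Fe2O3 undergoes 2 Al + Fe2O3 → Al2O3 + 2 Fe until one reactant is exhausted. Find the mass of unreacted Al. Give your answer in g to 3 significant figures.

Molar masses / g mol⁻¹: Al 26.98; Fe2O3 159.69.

2110 g

n(Al) = 5761 / 26.98 = 213.5 mol
n(Fe2O3) = 10800 / 159.69 = 67.63 mol
n/ν for Al = 213.5/2 = 106.8
n/ν for Fe2O3 = 67.63/1 = 67.63
Smallest n/ν is Fe2O3 → limiting reagent.
Al consumed = (2/1) × 67.63 = 135.3 mol
Al remaining = 213.5 − 135.3 = 78.20 mol
mass = 78.20 × 26.98 = 2110 g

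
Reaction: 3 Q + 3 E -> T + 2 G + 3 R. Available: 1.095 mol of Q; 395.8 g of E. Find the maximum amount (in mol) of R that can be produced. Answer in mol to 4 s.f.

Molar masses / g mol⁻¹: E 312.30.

1.095 mol

n(Q) = 1.095 mol
n(E) = 395.8 / 312.30 = 1.267 mol
n/ν for Q = 1.095/3 = 0.3650
n/ν for E = 1.267/3 = 0.4223
Smallest n/ν is Q → limiting reagent.
n(R) = (3/3) × 1.095 = 1.095 mol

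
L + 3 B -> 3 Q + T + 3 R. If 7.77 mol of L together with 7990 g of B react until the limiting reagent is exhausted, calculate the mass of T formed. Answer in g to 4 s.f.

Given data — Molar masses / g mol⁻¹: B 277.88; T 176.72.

n(L) = 7.770 mol
n(B) = 7990 / 277.88 = 28.75 mol
n/ν for L = 7.770/1 = 7.770
n/ν for B = 28.75/3 = 9.583
Smallest n/ν is L → limiting reagent.
n(T) = (1/1) × 7.770 = 7.770 mol
mass = 7.770 × 176.72 = 1373 g

1373 g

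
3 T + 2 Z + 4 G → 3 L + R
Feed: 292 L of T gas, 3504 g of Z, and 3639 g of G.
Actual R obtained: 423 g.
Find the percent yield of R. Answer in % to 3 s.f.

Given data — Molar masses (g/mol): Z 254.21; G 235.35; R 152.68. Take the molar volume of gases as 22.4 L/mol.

n(T) = 292.0 / 22.4 = 13.04 mol
n(Z) = 3504 / 254.21 = 13.78 mol
n(G) = 3639 / 235.35 = 15.46 mol
n/ν for T = 13.04/3 = 4.347
n/ν for Z = 13.78/2 = 6.890
n/ν for G = 15.46/4 = 3.865
Smallest n/ν is G → limiting reagent.
theoretical n(R) = (1/4) × 15.46 = 3.865 mol → 590.1 g
% yield = 423 / 590.1 × 100 = 71.68 %

71.7 %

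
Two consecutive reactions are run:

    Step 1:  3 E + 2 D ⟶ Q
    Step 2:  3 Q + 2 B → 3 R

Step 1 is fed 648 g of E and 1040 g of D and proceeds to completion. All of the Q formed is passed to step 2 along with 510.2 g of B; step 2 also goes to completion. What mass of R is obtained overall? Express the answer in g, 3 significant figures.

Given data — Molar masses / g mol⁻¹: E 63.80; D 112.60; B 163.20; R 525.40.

Step 1:
n(E) = 648.0 / 63.80 = 10.16 mol
n(D) = 1040 / 112.60 = 9.236 mol
n/ν for E = 10.16/3 = 3.387
n/ν for D = 9.236/2 = 4.618
Smallest n/ν is E → limiting reagent.
n(Q) produced = (1/3) × 10.16 = 3.387 mol
Step 2:
n(Q) available = 3.387 mol
n(B) = 510.2 / 163.20 = 3.126 mol
n/ν for Q = 3.387/3 = 1.129
n/ν for B = 3.126/2 = 1.563
Smallest n/ν is Q → limiting reagent.
n(R) = (3/3) × 3.387 = 3.387 mol
mass = 3.387 × 525.40 = 1780 g

1780 g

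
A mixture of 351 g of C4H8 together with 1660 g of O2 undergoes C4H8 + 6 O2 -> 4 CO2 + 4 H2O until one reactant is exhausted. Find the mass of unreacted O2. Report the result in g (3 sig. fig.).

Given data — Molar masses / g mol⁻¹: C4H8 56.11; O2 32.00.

459 g

n(C4H8) = 351.0 / 56.11 = 6.256 mol
n(O2) = 1660 / 32.00 = 51.88 mol
n/ν → C4H8: 6.256, O2: 8.647; C4H8 is limiting.
O2 consumed = (6/1) × 6.256 = 37.54 mol
O2 remaining = 51.88 − 37.54 = 14.34 mol
mass = 14.34 × 32.00 = 458.9 g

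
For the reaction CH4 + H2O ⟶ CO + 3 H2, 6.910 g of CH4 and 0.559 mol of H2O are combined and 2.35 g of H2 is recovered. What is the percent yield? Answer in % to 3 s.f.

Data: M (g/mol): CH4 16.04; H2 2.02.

90.0 %

n(CH4) = 6.910 / 16.04 = 0.4308 mol
n(H2O) = 0.5590 mol
n/ν for CH4 = 0.4308/1 = 0.4308
n/ν for H2O = 0.5590/1 = 0.5590
Smallest n/ν is CH4 → limiting reagent.
theoretical n(H2) = (3/1) × 0.4308 = 1.292 mol → 2.610 g
% yield = 2.35 / 2.610 × 100 = 90.04 %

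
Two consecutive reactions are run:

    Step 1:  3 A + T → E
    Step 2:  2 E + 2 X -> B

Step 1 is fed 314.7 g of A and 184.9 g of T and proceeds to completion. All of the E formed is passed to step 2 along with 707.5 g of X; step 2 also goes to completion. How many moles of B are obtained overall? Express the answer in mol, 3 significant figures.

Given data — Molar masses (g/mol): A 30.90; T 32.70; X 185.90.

Step 1:
n(A) = 314.7 / 30.90 = 10.18 mol
n(T) = 184.9 / 32.70 = 5.654 mol
n/ν for A = 10.18/3 = 3.393
n/ν for T = 5.654/1 = 5.654
Smallest n/ν is A → limiting reagent.
n(E) produced = (1/3) × 10.18 = 3.393 mol
Step 2:
n(E) available = 3.393 mol
n(X) = 707.5 / 185.90 = 3.806 mol
n/ν for E = 3.393/2 = 1.697
n/ν for X = 3.806/2 = 1.903
Smallest n/ν is E → limiting reagent.
n(B) = (1/2) × 3.393 = 1.697 mol

1.70 mol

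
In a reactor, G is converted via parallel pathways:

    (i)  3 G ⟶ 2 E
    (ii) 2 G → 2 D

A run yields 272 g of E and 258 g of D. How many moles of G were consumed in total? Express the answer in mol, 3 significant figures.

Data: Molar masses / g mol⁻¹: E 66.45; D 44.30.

n(E) = 272 / 66.45 = 4.093 mol
n(D) = 258 / 44.30 = 5.824 mol
n(G) via (i) = (3/2)×4.093 = 6.140 mol
n(G) via (ii) = (2/2)×5.824 = 5.824 mol
total n(G) = 6.140 + 5.824 = 11.96 mol

12.0 mol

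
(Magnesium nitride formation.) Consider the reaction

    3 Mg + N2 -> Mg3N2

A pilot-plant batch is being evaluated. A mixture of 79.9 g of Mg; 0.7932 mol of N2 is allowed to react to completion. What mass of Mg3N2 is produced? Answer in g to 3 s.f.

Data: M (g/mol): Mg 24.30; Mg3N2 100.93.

80.1 g

n(Mg) = 79.90 / 24.30 = 3.288 mol
n(N2) = 0.7932 mol
n/ν for Mg = 3.288/3 = 1.096
n/ν for N2 = 0.7932/1 = 0.7932
Smallest n/ν is N2 → limiting reagent.
n(Mg3N2) = (1/1) × 0.7932 = 0.7932 mol
mass = 0.7932 × 100.93 = 80.06 g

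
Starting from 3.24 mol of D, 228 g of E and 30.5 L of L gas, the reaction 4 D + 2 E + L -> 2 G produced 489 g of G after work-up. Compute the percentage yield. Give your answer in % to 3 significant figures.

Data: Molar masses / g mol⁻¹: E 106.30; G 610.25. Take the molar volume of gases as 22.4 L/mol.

n(D) = 3.240 mol
n(E) = 228.0 / 106.30 = 2.145 mol
n(L) = 30.50 / 22.4 = 1.362 mol
n/ν → D: 0.8100, E: 1.073, L: 1.362; D is limiting.
theoretical n(G) = (2/4) × 3.240 = 1.620 mol → 988.6 g
% yield = 489 / 988.6 × 100 = 49.46 %

49.5 %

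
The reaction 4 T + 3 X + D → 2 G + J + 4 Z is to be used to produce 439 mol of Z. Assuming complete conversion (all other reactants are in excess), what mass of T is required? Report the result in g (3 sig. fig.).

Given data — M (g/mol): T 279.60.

123000 g

n(Z) = 439.0 mol
n(T) = (4/4) × 439.0 = 439.0 mol
mass = 439.0 × 279.60 = 122700 g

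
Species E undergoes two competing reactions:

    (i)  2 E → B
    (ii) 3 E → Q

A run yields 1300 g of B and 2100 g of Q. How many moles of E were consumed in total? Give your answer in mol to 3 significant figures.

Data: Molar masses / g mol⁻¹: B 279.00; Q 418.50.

24.4 mol

n(B) = 1300 / 279.00 = 4.659 mol
n(Q) = 2100 / 418.50 = 5.018 mol
n(E) via (i) = (2/1)×4.659 = 9.318 mol
n(E) via (ii) = (3/1)×5.018 = 15.05 mol
total n(E) = 9.318 + 15.05 = 24.37 mol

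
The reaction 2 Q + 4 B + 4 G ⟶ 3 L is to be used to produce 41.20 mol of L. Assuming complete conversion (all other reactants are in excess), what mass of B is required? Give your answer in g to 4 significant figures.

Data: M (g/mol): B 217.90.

11970 g

n(L) = 41.20 mol
n(B) = (4/3) × 41.20 = 54.93 mol
mass = 54.93 × 217.90 = 11970 g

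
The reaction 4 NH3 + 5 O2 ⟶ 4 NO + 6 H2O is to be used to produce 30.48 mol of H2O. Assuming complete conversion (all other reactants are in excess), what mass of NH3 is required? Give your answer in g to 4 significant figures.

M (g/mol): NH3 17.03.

346.0 g

n(H2O) = 30.48 mol
n(NH3) = (4/6) × 30.48 = 20.32 mol
mass = 20.32 × 17.03 = 346.0 g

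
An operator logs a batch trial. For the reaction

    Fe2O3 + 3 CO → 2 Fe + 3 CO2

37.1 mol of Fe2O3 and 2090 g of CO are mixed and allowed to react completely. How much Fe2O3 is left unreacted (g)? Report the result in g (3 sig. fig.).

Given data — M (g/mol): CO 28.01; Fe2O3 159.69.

n(Fe2O3) = 37.10 mol
n(CO) = 2090 / 28.01 = 74.62 mol
n/ν for Fe2O3 = 37.10/1 = 37.10
n/ν for CO = 74.62/3 = 24.87
Smallest n/ν is CO → limiting reagent.
Fe2O3 consumed = (1/3) × 74.62 = 24.87 mol
Fe2O3 remaining = 37.10 − 24.87 = 12.23 mol
mass = 12.23 × 159.69 = 1953 g

1950 g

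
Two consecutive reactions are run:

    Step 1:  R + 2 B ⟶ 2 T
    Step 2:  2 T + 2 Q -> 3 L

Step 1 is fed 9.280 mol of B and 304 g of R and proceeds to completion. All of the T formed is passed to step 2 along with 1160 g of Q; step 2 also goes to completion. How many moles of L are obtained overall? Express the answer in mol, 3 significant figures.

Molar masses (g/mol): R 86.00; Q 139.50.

10.6 mol

Step 1:
n(B) = 9.280 mol
n(R) = 304.0 / 86.00 = 3.535 mol
n/ν for B = 9.280/2 = 4.640
n/ν for R = 3.535/1 = 3.535
Smallest n/ν is R → limiting reagent.
n(T) produced = (2/1) × 3.535 = 7.070 mol
Step 2:
n(T) available = 7.070 mol
n(Q) = 1160 / 139.50 = 8.315 mol
n/ν for T = 7.070/2 = 3.535
n/ν for Q = 8.315/2 = 4.158
Smallest n/ν is T → limiting reagent.
n(L) = (3/2) × 7.070 = 10.61 mol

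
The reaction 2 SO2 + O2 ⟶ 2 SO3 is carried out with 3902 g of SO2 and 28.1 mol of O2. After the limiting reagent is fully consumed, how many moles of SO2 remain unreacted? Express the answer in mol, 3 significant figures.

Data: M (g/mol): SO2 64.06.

n(SO2) = 3902 / 64.06 = 60.91 mol
n(O2) = 28.10 mol
n/ν for SO2 = 60.91/2 = 30.46
n/ν for O2 = 28.10/1 = 28.10
Smallest n/ν is O2 → limiting reagent.
SO2 consumed = (2/1) × 28.10 = 56.20 mol
SO2 remaining = 60.91 − 56.20 = 4.710 mol

4.71 mol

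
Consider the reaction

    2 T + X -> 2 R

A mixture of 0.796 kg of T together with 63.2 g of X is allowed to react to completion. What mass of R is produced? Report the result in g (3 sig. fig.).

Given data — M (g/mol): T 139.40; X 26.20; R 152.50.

736 g

n(T) = 0.7960×1000 / 139.40 = 5.710 mol
n(X) = 63.20 / 26.20 = 2.412 mol
n/ν for T = 5.710/2 = 2.855
n/ν for X = 2.412/1 = 2.412
Smallest n/ν is X → limiting reagent.
n(R) = (2/1) × 2.412 = 4.824 mol
mass = 4.824 × 152.50 = 735.7 g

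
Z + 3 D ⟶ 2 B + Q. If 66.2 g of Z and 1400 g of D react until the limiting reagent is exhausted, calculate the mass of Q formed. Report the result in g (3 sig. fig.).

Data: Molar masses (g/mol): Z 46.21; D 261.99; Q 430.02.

n(Z) = 66.20 / 46.21 = 1.433 mol
n(D) = 1400 / 261.99 = 5.344 mol
n/ν for Z = 1.433/1 = 1.433
n/ν for D = 5.344/3 = 1.781
Smallest n/ν is Z → limiting reagent.
n(Q) = (1/1) × 1.433 = 1.433 mol
mass = 1.433 × 430.02 = 616.2 g

616 g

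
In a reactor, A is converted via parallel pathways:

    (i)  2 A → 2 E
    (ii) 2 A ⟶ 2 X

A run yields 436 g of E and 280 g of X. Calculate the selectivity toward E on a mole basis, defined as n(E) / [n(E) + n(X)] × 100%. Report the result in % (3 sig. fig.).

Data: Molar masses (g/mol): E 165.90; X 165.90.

n(E) = 436 / 165.90 = 2.628 mol
n(X) = 280 / 165.90 = 1.688 mol
selectivity = 2.628/(2.628+1.688) × 100 = 60.89 %

60.9 %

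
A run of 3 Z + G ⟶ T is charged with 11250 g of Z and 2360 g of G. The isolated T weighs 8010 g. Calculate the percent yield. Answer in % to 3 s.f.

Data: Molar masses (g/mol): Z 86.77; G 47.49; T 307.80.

60.2 %

n(Z) = 11250 / 86.77 = 129.7 mol
n(G) = 2360 / 47.49 = 49.69 mol
n/ν → Z: 43.23, G: 49.69; Z is limiting.
theoretical n(T) = (1/3) × 129.7 = 43.23 mol → 13310 g
% yield = 8010 / 13310 × 100 = 60.18 %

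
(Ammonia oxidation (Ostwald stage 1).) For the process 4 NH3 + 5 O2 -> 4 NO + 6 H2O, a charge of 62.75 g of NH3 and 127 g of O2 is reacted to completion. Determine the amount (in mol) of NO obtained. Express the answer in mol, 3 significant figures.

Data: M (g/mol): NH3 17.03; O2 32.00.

3.18 mol

n(NH3) = 62.75 / 17.03 = 3.685 mol
n(O2) = 127.0 / 32.00 = 3.969 mol
n/ν → NH3: 0.9213, O2: 0.7938; O2 is limiting.
n(NO) = (4/5) × 3.969 = 3.175 mol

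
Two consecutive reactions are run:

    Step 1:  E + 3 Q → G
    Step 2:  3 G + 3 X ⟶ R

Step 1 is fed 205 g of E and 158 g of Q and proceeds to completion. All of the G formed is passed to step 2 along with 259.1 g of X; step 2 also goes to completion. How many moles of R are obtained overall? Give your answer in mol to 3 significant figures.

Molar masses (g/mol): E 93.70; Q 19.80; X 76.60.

0.729 mol

Step 1:
n(E) = 205.0 / 93.70 = 2.188 mol
n(Q) = 158.0 / 19.80 = 7.980 mol
n/ν for E = 2.188/1 = 2.188
n/ν for Q = 7.980/3 = 2.660
Smallest n/ν is E → limiting reagent.
n(G) produced = (1/1) × 2.188 = 2.188 mol
Step 2:
n(G) available = 2.188 mol
n(X) = 259.1 / 76.60 = 3.383 mol
n/ν for G = 2.188/3 = 0.7293
n/ν for X = 3.383/3 = 1.128
Smallest n/ν is G → limiting reagent.
n(R) = (1/3) × 2.188 = 0.7293 mol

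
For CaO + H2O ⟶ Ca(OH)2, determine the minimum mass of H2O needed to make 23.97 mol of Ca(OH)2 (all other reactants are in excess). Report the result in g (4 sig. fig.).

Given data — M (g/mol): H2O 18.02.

n(Ca(OH)2) = 23.97 mol
n(H2O) = (1/1) × 23.97 = 23.97 mol
mass = 23.97 × 18.02 = 431.9 g

431.9 g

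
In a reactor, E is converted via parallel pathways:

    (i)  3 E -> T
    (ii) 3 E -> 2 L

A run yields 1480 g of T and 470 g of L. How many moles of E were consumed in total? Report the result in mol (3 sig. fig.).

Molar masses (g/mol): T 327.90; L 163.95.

17.8 mol

n(T) = 1480 / 327.90 = 4.514 mol
n(L) = 470 / 163.95 = 2.867 mol
n(E) via (i) = (3/1)×4.514 = 13.54 mol
n(E) via (ii) = (3/2)×2.867 = 4.301 mol
total n(E) = 13.54 + 4.301 = 17.84 mol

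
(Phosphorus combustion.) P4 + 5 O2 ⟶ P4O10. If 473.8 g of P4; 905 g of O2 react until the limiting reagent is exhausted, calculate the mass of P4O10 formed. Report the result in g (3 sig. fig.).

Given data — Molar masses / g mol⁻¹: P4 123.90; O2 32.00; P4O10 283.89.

1090 g

n(P4) = 473.8 / 123.90 = 3.824 mol
n(O2) = 905.0 / 32.00 = 28.28 mol
n/ν for P4 = 3.824/1 = 3.824
n/ν for O2 = 28.28/5 = 5.656
Smallest n/ν is P4 → limiting reagent.
n(P4O10) = (1/1) × 3.824 = 3.824 mol
mass = 3.824 × 283.89 = 1086 g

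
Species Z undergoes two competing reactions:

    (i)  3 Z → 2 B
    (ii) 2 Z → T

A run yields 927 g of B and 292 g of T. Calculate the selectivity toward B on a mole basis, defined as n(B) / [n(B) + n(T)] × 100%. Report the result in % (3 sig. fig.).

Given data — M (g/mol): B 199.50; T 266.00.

80.9 %

n(B) = 927 / 199.50 = 4.647 mol
n(T) = 292 / 266.00 = 1.098 mol
selectivity = 4.647/(4.647+1.098) × 100 = 80.89 %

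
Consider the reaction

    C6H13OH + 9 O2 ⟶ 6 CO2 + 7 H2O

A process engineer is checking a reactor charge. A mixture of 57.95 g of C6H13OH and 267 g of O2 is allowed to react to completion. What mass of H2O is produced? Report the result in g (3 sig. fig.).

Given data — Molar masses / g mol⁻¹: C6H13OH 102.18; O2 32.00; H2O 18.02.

71.5 g

n(C6H13OH) = 57.95 / 102.18 = 0.5671 mol
n(O2) = 267.0 / 32.00 = 8.344 mol
n/ν for C6H13OH = 0.5671/1 = 0.5671
n/ν for O2 = 8.344/9 = 0.9271
Smallest n/ν is C6H13OH → limiting reagent.
n(H2O) = (7/1) × 0.5671 = 3.970 mol
mass = 3.970 × 18.02 = 71.54 g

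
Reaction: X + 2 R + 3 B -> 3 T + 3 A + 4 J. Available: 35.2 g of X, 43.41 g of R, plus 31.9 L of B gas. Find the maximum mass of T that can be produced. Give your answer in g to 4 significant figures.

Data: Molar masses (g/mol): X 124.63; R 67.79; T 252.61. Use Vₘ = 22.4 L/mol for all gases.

n(X) = 35.20 / 124.63 = 0.2824 mol
n(R) = 43.41 / 67.79 = 0.6404 mol
n(B) = 31.90 / 22.4 = 1.424 mol
n/ν for X = 0.2824/1 = 0.2824
n/ν for R = 0.6404/2 = 0.3202
n/ν for B = 1.424/3 = 0.4747
Smallest n/ν is X → limiting reagent.
n(T) = (3/1) × 0.2824 = 0.8472 mol
mass = 0.8472 × 252.61 = 214.0 g

214.0 g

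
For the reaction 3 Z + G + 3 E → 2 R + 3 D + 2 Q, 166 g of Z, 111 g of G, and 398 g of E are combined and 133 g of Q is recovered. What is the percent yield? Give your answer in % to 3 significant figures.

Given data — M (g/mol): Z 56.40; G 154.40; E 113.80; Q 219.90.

42.1 %

n(Z) = 166.0 / 56.40 = 2.943 mol
n(G) = 111.0 / 154.40 = 0.7189 mol
n(E) = 398.0 / 113.80 = 3.497 mol
n/ν for Z = 2.943/3 = 0.9810
n/ν for G = 0.7189/1 = 0.7189
n/ν for E = 3.497/3 = 1.166
Smallest n/ν is G → limiting reagent.
theoretical n(Q) = (2/1) × 0.7189 = 1.438 mol → 316.2 g
% yield = 133 / 316.2 × 100 = 42.06 %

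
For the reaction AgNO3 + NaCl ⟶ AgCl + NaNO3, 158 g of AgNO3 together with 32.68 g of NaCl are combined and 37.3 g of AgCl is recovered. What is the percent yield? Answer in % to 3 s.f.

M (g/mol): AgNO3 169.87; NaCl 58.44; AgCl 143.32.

n(AgNO3) = 158.0 / 169.87 = 0.9301 mol
n(NaCl) = 32.68 / 58.44 = 0.5592 mol
n/ν → AgNO3: 0.9301, NaCl: 0.5592; NaCl is limiting.
theoretical n(AgCl) = (1/1) × 0.5592 = 0.5592 mol → 80.14 g
% yield = 37.3 / 80.14 × 100 = 46.54 %

46.5 %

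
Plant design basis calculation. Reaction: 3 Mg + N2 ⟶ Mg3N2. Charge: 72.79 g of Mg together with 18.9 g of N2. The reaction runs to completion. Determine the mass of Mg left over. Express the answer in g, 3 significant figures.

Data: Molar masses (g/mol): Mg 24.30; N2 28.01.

23.6 g

n(Mg) = 72.79 / 24.30 = 2.995 mol
n(N2) = 18.90 / 28.01 = 0.6748 mol
n/ν for Mg = 2.995/3 = 0.9983
n/ν for N2 = 0.6748/1 = 0.6748
Smallest n/ν is N2 → limiting reagent.
Mg consumed = (3/1) × 0.6748 = 2.024 mol
Mg remaining = 2.995 − 2.024 = 0.9710 mol
mass = 0.9710 × 24.30 = 23.60 g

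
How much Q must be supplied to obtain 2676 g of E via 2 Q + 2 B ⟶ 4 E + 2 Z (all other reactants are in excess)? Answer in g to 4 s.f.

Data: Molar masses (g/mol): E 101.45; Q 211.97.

2796 g

n(E) = 2676 / 101.45 = 26.38 mol
n(Q) = (2/4) × 26.38 = 13.19 mol
mass = 13.19 × 211.97 = 2796 g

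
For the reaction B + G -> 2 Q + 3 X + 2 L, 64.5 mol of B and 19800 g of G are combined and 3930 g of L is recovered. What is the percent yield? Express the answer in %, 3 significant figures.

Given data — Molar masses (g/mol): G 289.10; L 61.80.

49.3 %

n(B) = 64.50 mol
n(G) = 19800 / 289.10 = 68.49 mol
n/ν for B = 64.50/1 = 64.50
n/ν for G = 68.49/1 = 68.49
Smallest n/ν is B → limiting reagent.
theoretical n(L) = (2/1) × 64.50 = 129.0 mol → 7972 g
% yield = 3930 / 7972 × 100 = 49.30 %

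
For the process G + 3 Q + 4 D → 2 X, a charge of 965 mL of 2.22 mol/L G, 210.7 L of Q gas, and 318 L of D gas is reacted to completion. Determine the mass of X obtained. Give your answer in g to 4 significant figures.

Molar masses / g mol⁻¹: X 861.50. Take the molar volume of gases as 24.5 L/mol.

n(G) = 2.22 × 965.0/1000 = 2.142 mol
n(Q) = 210.7 / 24.5 = 8.600 mol
n(D) = 318.0 / 24.5 = 12.98 mol
n/ν for G = 2.142/1 = 2.142
n/ν for Q = 8.600/3 = 2.867
n/ν for D = 12.98/4 = 3.245
Smallest n/ν is G → limiting reagent.
n(X) = (2/1) × 2.142 = 4.284 mol
mass = 4.284 × 861.50 = 3691 g

3691 g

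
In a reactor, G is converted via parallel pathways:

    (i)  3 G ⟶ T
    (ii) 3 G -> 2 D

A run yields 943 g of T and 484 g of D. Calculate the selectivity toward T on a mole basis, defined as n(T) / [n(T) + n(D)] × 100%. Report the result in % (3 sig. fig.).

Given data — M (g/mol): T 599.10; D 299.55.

49.3 %

n(T) = 943 / 599.10 = 1.574 mol
n(D) = 484 / 299.55 = 1.616 mol
selectivity = 1.574/(1.574+1.616) × 100 = 49.34 %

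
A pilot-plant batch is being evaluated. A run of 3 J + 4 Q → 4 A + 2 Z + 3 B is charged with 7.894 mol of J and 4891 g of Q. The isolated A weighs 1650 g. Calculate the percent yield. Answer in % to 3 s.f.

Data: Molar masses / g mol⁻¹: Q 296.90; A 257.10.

n(J) = 7.894 mol
n(Q) = 4891 / 296.90 = 16.47 mol
n/ν for J = 7.894/3 = 2.631
n/ν for Q = 16.47/4 = 4.118
Smallest n/ν is J → limiting reagent.
theoretical n(A) = (4/3) × 7.894 = 10.53 mol → 2707 g
% yield = 1650 / 2707 × 100 = 60.95 %

61.0 %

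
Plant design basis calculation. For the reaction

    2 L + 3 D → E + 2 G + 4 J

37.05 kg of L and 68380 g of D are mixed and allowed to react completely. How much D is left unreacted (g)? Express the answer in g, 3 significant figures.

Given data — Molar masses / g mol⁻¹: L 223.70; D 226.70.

n(L) = 37.05×1000 / 223.70 = 165.6 mol
n(D) = 68380 / 226.70 = 301.6 mol
n/ν for L = 165.6/2 = 82.80
n/ν for D = 301.6/3 = 100.5
Smallest n/ν is L → limiting reagent.
D consumed = (3/2) × 165.6 = 248.4 mol
D remaining = 301.6 − 248.4 = 53.20 mol
mass = 53.20 × 226.70 = 12060 g

12100 g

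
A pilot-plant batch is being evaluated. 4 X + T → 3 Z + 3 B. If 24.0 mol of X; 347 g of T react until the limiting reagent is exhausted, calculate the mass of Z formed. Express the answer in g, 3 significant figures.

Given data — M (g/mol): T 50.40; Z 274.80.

n(X) = 24.00 mol
n(T) = 347.0 / 50.40 = 6.885 mol
n/ν → X: 6.000, T: 6.885; X is limiting.
n(Z) = (3/4) × 24.00 = 18.00 mol
mass = 18.00 × 274.80 = 4946 g

4950 g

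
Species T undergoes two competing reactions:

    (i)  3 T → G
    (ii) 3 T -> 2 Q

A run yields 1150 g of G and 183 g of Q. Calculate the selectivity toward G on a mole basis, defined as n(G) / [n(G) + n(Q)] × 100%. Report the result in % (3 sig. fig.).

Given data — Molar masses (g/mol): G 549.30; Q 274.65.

75.9 %

n(G) = 1150 / 549.30 = 2.094 mol
n(Q) = 183 / 274.65 = 0.6663 mol
selectivity = 2.094/(2.094+0.6663) × 100 = 75.86 %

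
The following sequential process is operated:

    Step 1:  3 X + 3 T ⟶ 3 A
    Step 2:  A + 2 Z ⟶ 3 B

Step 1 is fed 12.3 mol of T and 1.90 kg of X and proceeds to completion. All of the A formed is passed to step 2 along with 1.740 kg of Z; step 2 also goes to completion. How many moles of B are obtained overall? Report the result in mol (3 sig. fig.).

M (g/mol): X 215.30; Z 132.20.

19.7 mol

Step 1:
n(T) = 12.30 mol
n(X) = 1.900×1000 / 215.30 = 8.825 mol
n/ν for T = 12.30/3 = 4.100
n/ν for X = 8.825/3 = 2.942
Smallest n/ν is X → limiting reagent.
n(A) produced = (3/3) × 8.825 = 8.825 mol
Step 2:
n(A) available = 8.825 mol
n(Z) = 1.740×1000 / 132.20 = 13.16 mol
n/ν for A = 8.825/1 = 8.825
n/ν for Z = 13.16/2 = 6.580
Smallest n/ν is Z → limiting reagent.
n(B) = (3/2) × 13.16 = 19.74 mol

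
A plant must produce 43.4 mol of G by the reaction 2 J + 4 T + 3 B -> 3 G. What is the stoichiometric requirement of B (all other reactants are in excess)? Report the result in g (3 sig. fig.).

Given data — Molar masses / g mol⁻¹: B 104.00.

4510 g

n(G) = 43.40 mol
n(B) = (3/3) × 43.40 = 43.40 mol
mass = 43.40 × 104.00 = 4514 g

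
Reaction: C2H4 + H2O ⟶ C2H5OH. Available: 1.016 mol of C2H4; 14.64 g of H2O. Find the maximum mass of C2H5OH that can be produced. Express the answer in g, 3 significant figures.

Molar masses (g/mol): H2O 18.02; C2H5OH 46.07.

37.4 g

n(C2H4) = 1.016 mol
n(H2O) = 14.64 / 18.02 = 0.8124 mol
n/ν for C2H4 = 1.016/1 = 1.016
n/ν for H2O = 0.8124/1 = 0.8124
Smallest n/ν is H2O → limiting reagent.
n(C2H5OH) = (1/1) × 0.8124 = 0.8124 mol
mass = 0.8124 × 46.07 = 37.43 g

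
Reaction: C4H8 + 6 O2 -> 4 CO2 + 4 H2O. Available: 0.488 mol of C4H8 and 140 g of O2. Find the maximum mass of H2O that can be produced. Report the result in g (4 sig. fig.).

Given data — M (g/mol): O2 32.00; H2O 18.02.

35.18 g

n(C4H8) = 0.4880 mol
n(O2) = 140.0 / 32.00 = 4.375 mol
n/ν for C4H8 = 0.4880/1 = 0.4880
n/ν for O2 = 4.375/6 = 0.7292
Smallest n/ν is C4H8 → limiting reagent.
n(H2O) = (4/1) × 0.4880 = 1.952 mol
mass = 1.952 × 18.02 = 35.18 g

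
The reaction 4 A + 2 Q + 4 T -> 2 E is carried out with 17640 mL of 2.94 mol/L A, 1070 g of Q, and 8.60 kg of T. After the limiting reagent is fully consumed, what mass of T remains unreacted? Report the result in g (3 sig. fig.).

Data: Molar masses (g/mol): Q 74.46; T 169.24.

n(A) = 2.94 × 17640/1000 = 51.86 mol
n(Q) = 1070 / 74.46 = 14.37 mol
n(T) = 8.600×1000 / 169.24 = 50.82 mol
n/ν for A = 51.86/4 = 12.97
n/ν for Q = 14.37/2 = 7.185
n/ν for T = 50.82/4 = 12.71
Smallest n/ν is Q → limiting reagent.
T consumed = (4/2) × 14.37 = 28.74 mol
T remaining = 50.82 − 28.74 = 22.08 mol
mass = 22.08 × 169.24 = 3737 g

3740 g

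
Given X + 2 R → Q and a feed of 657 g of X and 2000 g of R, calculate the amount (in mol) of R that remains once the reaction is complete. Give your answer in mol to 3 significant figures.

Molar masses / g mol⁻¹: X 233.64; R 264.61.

1.93 mol

n(X) = 657.0 / 233.64 = 2.812 mol
n(R) = 2000 / 264.61 = 7.558 mol
n/ν → X: 2.812, R: 3.779; X is limiting.
R consumed = (2/1) × 2.812 = 5.624 mol
R remaining = 7.558 − 5.624 = 1.934 mol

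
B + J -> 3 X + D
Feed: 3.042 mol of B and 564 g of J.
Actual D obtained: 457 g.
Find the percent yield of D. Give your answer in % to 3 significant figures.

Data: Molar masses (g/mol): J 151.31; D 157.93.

95.1 %

n(B) = 3.042 mol
n(J) = 564.0 / 151.31 = 3.727 mol
n/ν for B = 3.042/1 = 3.042
n/ν for J = 3.727/1 = 3.727
Smallest n/ν is B → limiting reagent.
theoretical n(D) = (1/1) × 3.042 = 3.042 mol → 480.4 g
% yield = 457 / 480.4 × 100 = 95.13 %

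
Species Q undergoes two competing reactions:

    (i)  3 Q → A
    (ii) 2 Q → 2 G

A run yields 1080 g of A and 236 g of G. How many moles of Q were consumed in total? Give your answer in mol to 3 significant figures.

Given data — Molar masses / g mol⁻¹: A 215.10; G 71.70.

18.4 mol

n(A) = 1080 / 215.10 = 5.021 mol
n(G) = 236 / 71.70 = 3.291 mol
n(Q) via (i) = (3/1)×5.021 = 15.06 mol
n(Q) via (ii) = (2/2)×3.291 = 3.291 mol
total n(Q) = 15.06 + 3.291 = 18.35 mol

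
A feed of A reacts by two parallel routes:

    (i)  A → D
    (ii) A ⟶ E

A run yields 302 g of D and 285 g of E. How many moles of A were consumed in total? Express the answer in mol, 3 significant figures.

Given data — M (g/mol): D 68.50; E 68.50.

8.57 mol

n(D) = 302 / 68.50 = 4.409 mol
n(E) = 285 / 68.50 = 4.161 mol
n(A) via (i) = (1/1)×4.409 = 4.409 mol
n(A) via (ii) = (1/1)×4.161 = 4.161 mol
total n(A) = 4.409 + 4.161 = 8.570 mol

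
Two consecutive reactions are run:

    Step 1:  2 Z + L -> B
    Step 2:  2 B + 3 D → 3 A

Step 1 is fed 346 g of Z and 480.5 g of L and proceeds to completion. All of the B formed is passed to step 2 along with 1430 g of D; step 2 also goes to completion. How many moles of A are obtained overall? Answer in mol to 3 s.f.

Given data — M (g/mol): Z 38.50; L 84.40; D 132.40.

6.74 mol

Step 1:
n(Z) = 346.0 / 38.50 = 8.987 mol
n(L) = 480.5 / 84.40 = 5.693 mol
n/ν → Z: 4.494, L: 5.693; Z is limiting.
n(B) produced = (1/2) × 8.987 = 4.494 mol
Step 2:
n(B) available = 4.494 mol
n(D) = 1430 / 132.40 = 10.80 mol
n/ν → B: 2.247, D: 3.600; B is limiting.
n(A) = (3/2) × 4.494 = 6.741 mol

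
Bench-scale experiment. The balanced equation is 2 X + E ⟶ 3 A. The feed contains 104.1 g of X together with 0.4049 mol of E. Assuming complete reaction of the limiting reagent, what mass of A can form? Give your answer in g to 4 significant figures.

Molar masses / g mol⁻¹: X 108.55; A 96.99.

117.8 g

n(X) = 104.1 / 108.55 = 0.9590 mol
n(E) = 0.4049 mol
n/ν for X = 0.9590/2 = 0.4795
n/ν for E = 0.4049/1 = 0.4049
Smallest n/ν is E → limiting reagent.
n(A) = (3/1) × 0.4049 = 1.215 mol
mass = 1.215 × 96.99 = 117.8 g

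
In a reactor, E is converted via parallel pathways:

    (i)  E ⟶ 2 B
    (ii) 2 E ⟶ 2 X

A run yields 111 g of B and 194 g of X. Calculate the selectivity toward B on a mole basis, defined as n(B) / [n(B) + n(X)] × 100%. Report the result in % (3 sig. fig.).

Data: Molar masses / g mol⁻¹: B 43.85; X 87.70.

53.4 %

n(B) = 111 / 43.85 = 2.531 mol
n(X) = 194 / 87.70 = 2.212 mol
selectivity = 2.531/(2.531+2.212) × 100 = 53.36 %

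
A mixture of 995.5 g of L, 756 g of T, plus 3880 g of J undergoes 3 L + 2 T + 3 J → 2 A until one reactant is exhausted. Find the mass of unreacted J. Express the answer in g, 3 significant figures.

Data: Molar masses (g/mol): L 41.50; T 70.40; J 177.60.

1020 g

n(L) = 995.5 / 41.50 = 23.99 mol
n(T) = 756.0 / 70.40 = 10.74 mol
n(J) = 3880 / 177.60 = 21.85 mol
n/ν for L = 23.99/3 = 7.997
n/ν for T = 10.74/2 = 5.370
n/ν for J = 21.85/3 = 7.283
Smallest n/ν is T → limiting reagent.
J consumed = (3/2) × 10.74 = 16.11 mol
J remaining = 21.85 − 16.11 = 5.740 mol
mass = 5.740 × 177.60 = 1019 g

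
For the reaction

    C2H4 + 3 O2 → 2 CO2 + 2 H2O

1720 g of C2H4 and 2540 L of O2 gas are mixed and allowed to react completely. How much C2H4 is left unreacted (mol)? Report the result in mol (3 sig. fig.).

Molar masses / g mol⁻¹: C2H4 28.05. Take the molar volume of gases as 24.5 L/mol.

n(C2H4) = 1720 / 28.05 = 61.32 mol
n(O2) = 2540 / 24.5 = 103.7 mol
n/ν for C2H4 = 61.32/1 = 61.32
n/ν for O2 = 103.7/3 = 34.57
Smallest n/ν is O2 → limiting reagent.
C2H4 consumed = (1/3) × 103.7 = 34.57 mol
C2H4 remaining = 61.32 − 34.57 = 26.75 mol

26.8 mol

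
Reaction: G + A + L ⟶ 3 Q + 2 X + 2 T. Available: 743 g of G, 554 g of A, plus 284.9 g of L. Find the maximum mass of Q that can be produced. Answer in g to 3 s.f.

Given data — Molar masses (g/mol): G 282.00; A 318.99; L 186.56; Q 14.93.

68.4 g

n(G) = 743.0 / 282.00 = 2.635 mol
n(A) = 554.0 / 318.99 = 1.737 mol
n(L) = 284.9 / 186.56 = 1.527 mol
n/ν → G: 2.635, A: 1.737, L: 1.527; L is limiting.
n(Q) = (3/1) × 1.527 = 4.581 mol
mass = 4.581 × 14.93 = 68.39 g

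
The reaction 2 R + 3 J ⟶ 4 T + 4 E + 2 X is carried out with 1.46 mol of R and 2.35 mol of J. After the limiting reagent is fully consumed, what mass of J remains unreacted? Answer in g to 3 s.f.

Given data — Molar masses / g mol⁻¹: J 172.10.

n(R) = 1.460 mol
n(J) = 2.350 mol
n/ν → R: 0.7300, J: 0.7833; R is limiting.
J consumed = (3/2) × 1.460 = 2.190 mol
J remaining = 2.350 − 2.190 = 0.1600 mol
mass = 0.1600 × 172.10 = 27.54 g

27.5 g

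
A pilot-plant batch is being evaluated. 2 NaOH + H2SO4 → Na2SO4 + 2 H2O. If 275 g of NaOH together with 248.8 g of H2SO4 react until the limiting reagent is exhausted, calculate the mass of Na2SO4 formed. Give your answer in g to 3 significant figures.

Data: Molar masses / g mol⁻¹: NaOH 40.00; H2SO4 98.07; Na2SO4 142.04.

360 g

n(NaOH) = 275.0 / 40.00 = 6.875 mol
n(H2SO4) = 248.8 / 98.07 = 2.537 mol
n/ν for NaOH = 6.875/2 = 3.438
n/ν for H2SO4 = 2.537/1 = 2.537
Smallest n/ν is H2SO4 → limiting reagent.
n(Na2SO4) = (1/1) × 2.537 = 2.537 mol
mass = 2.537 × 142.04 = 360.4 g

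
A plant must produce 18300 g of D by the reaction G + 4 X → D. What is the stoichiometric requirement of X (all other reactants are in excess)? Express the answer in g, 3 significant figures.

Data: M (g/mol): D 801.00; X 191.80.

17500 g

n(D) = 18300 / 801.00 = 22.85 mol
n(X) = (4/1) × 22.85 = 91.40 mol
mass = 91.40 × 191.80 = 17530 g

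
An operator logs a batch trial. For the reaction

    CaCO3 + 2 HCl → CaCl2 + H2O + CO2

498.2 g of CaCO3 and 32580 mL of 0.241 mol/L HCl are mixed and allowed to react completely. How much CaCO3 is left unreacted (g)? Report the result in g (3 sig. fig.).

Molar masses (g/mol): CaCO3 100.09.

105 g

n(CaCO3) = 498.2 / 100.09 = 4.978 mol
n(HCl) = 0.241 × 32580/1000 = 7.852 mol
n/ν → CaCO3: 4.978, HCl: 3.926; HCl is limiting.
CaCO3 consumed = (1/2) × 7.852 = 3.926 mol
CaCO3 remaining = 4.978 − 3.926 = 1.052 mol
mass = 1.052 × 100.09 = 105.3 g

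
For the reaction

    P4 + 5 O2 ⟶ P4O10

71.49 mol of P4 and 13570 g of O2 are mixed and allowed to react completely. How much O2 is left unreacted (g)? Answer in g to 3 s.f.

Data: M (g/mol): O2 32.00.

2130 g

n(P4) = 71.49 mol
n(O2) = 13570 / 32.00 = 424.1 mol
n/ν for P4 = 71.49/1 = 71.49
n/ν for O2 = 424.1/5 = 84.82
Smallest n/ν is P4 → limiting reagent.
O2 consumed = (5/1) × 71.49 = 357.5 mol
O2 remaining = 424.1 − 357.5 = 66.60 mol
mass = 66.60 × 32.00 = 2131 g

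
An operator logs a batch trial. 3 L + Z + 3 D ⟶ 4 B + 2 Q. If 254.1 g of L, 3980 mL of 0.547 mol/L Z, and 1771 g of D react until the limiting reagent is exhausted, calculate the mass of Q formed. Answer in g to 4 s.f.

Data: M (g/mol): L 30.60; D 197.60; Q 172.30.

n(L) = 254.1 / 30.60 = 8.304 mol
n(Z) = 0.547 × 3980/1000 = 2.177 mol
n(D) = 1771 / 197.60 = 8.963 mol
n/ν for L = 8.304/3 = 2.768
n/ν for Z = 2.177/1 = 2.177
n/ν for D = 8.963/3 = 2.988
Smallest n/ν is Z → limiting reagent.
n(Q) = (2/1) × 2.177 = 4.354 mol
mass = 4.354 × 172.30 = 750.2 g

750.2 g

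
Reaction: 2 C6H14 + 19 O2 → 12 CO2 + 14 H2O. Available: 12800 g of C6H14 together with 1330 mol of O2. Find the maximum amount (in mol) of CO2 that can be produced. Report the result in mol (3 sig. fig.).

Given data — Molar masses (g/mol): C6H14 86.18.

n(C6H14) = 12800 / 86.18 = 148.5 mol
n(O2) = 1330 mol
n/ν for C6H14 = 148.5/2 = 74.25
n/ν for O2 = 1330/19 = 70.00
Smallest n/ν is O2 → limiting reagent.
n(CO2) = (12/19) × 1330 = 840.0 mol

840 mol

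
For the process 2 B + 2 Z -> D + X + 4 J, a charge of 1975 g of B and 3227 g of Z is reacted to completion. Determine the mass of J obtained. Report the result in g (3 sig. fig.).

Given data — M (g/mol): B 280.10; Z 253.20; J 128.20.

1810 g

n(B) = 1975 / 280.10 = 7.051 mol
n(Z) = 3227 / 253.20 = 12.74 mol
n/ν → B: 3.526, Z: 6.370; B is limiting.
n(J) = (4/2) × 7.051 = 14.10 mol
mass = 14.10 × 128.20 = 1808 g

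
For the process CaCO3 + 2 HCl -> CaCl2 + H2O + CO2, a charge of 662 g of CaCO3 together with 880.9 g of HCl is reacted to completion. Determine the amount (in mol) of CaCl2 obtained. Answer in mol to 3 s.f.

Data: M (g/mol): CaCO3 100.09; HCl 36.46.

6.61 mol

n(CaCO3) = 662.0 / 100.09 = 6.614 mol
n(HCl) = 880.9 / 36.46 = 24.16 mol
n/ν for CaCO3 = 6.614/1 = 6.614
n/ν for HCl = 24.16/2 = 12.08
Smallest n/ν is CaCO3 → limiting reagent.
n(CaCl2) = (1/1) × 6.614 = 6.614 mol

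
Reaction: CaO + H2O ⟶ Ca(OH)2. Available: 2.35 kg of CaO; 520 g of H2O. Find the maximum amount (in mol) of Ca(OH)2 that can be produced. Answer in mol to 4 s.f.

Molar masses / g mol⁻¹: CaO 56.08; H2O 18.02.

n(CaO) = 2.350×1000 / 56.08 = 41.90 mol
n(H2O) = 520.0 / 18.02 = 28.86 mol
n/ν → CaO: 41.90, H2O: 28.86; H2O is limiting.
n(Ca(OH)2) = (1/1) × 28.86 = 28.86 mol

28.86 mol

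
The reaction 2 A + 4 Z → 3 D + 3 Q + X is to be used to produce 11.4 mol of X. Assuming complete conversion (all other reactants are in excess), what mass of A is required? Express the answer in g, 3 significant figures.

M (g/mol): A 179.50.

4090 g

n(X) = 11.40 mol
n(A) = (2/1) × 11.40 = 22.80 mol
mass = 22.80 × 179.50 = 4093 g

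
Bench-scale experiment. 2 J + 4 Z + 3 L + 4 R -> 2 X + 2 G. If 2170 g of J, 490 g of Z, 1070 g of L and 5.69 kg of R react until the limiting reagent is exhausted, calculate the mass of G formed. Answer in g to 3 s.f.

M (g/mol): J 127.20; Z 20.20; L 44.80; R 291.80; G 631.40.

n(J) = 2170 / 127.20 = 17.06 mol
n(Z) = 490.0 / 20.20 = 24.26 mol
n(L) = 1070 / 44.80 = 23.88 mol
n(R) = 5.690×1000 / 291.80 = 19.50 mol
n/ν for J = 17.06/2 = 8.530
n/ν for Z = 24.26/4 = 6.065
n/ν for L = 23.88/3 = 7.960
n/ν for R = 19.50/4 = 4.875
Smallest n/ν is R → limiting reagent.
n(G) = (2/4) × 19.50 = 9.750 mol
mass = 9.750 × 631.40 = 6156 g

6160 g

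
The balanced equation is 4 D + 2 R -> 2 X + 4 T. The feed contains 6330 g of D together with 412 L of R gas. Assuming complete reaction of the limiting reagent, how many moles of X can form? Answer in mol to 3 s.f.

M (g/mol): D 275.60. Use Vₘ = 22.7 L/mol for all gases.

11.5 mol

n(D) = 6330 / 275.60 = 22.97 mol
n(R) = 412.0 / 22.7 = 18.15 mol
n/ν → D: 5.743, R: 9.075; D is limiting.
n(X) = (2/4) × 22.97 = 11.49 mol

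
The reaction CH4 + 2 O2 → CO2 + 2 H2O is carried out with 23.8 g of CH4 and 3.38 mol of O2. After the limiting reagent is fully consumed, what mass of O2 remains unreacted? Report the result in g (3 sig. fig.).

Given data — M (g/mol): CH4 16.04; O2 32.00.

n(CH4) = 23.80 / 16.04 = 1.484 mol
n(O2) = 3.380 mol
n/ν → CH4: 1.484, O2: 1.690; CH4 is limiting.
O2 consumed = (2/1) × 1.484 = 2.968 mol
O2 remaining = 3.380 − 2.968 = 0.4120 mol
mass = 0.4120 × 32.00 = 13.18 g

13.2 g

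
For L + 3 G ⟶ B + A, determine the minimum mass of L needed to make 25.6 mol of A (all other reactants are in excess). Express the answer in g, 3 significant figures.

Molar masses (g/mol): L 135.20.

n(A) = 25.60 mol
n(L) = (1/1) × 25.60 = 25.60 mol
mass = 25.60 × 135.20 = 3461 g

3460 g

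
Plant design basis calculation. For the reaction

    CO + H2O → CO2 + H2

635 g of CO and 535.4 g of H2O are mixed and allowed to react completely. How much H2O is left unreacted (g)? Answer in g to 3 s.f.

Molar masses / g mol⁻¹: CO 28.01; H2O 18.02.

127 g

n(CO) = 635.0 / 28.01 = 22.67 mol
n(H2O) = 535.4 / 18.02 = 29.71 mol
n/ν for CO = 22.67/1 = 22.67
n/ν for H2O = 29.71/1 = 29.71
Smallest n/ν is CO → limiting reagent.
H2O consumed = (1/1) × 22.67 = 22.67 mol
H2O remaining = 29.71 − 22.67 = 7.040 mol
mass = 7.040 × 18.02 = 126.9 g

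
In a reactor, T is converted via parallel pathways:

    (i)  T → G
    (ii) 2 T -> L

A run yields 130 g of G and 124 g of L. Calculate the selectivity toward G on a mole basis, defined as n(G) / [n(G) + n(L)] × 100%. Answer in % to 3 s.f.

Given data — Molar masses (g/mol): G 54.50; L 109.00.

67.7 %

n(G) = 130 / 54.50 = 2.385 mol
n(L) = 124 / 109.00 = 1.138 mol
selectivity = 2.385/(2.385+1.138) × 100 = 67.70 %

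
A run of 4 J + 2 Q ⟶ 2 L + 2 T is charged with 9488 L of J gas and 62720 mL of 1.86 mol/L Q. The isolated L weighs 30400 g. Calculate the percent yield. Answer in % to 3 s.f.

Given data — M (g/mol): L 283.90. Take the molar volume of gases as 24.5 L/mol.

91.8 %

n(J) = 9488 / 24.5 = 387.3 mol
n(Q) = 1.86 × 62720/1000 = 116.7 mol
n/ν → J: 96.83, Q: 58.35; Q is limiting.
theoretical n(L) = (2/2) × 116.7 = 116.7 mol → 33130 g
% yield = 30400 / 33130 × 100 = 91.76 %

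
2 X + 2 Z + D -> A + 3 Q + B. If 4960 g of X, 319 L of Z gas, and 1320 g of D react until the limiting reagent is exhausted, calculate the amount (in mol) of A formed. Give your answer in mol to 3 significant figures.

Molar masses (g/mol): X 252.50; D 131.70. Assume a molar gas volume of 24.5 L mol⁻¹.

6.51 mol

n(X) = 4960 / 252.50 = 19.64 mol
n(Z) = 319.0 / 24.5 = 13.02 mol
n(D) = 1320 / 131.70 = 10.02 mol
n/ν for X = 19.64/2 = 9.820
n/ν for Z = 13.02/2 = 6.510
n/ν for D = 10.02/1 = 10.02
Smallest n/ν is Z → limiting reagent.
n(A) = (1/2) × 13.02 = 6.510 mol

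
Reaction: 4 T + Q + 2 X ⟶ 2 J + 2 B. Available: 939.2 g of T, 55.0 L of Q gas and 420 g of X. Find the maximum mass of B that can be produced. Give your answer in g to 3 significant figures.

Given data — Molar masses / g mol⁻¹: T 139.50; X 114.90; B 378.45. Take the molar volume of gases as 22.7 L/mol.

n(T) = 939.2 / 139.50 = 6.733 mol
n(Q) = 55.00 / 22.7 = 2.423 mol
n(X) = 420.0 / 114.90 = 3.655 mol
n/ν → T: 1.683, Q: 2.423, X: 1.828; T is limiting.
n(B) = (2/4) × 6.733 = 3.367 mol
mass = 3.367 × 378.45 = 1274 g

1270 g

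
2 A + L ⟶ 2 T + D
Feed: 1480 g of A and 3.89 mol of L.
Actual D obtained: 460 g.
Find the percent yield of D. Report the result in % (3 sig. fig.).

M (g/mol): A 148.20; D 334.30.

n(A) = 1480 / 148.20 = 9.987 mol
n(L) = 3.890 mol
n/ν for A = 9.987/2 = 4.994
n/ν for L = 3.890/1 = 3.890
Smallest n/ν is L → limiting reagent.
theoretical n(D) = (1/1) × 3.890 = 3.890 mol → 1300 g
% yield = 460 / 1300 × 100 = 35.38 %

35.4 %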